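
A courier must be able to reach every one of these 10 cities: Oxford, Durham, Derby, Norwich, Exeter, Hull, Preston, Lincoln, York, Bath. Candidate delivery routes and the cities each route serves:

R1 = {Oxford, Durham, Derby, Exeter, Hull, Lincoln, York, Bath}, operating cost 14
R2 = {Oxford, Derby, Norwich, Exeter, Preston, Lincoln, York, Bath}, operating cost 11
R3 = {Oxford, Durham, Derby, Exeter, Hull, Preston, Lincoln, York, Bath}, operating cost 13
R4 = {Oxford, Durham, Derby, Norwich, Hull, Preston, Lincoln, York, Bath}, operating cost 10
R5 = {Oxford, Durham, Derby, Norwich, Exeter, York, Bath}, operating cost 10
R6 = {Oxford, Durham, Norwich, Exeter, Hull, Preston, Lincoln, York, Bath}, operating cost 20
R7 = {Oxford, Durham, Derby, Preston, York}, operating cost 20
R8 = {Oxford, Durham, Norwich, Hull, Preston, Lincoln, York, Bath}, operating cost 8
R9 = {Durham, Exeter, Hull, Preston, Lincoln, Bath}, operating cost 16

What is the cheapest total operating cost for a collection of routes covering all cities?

18

R5, R8 cover every city at operating cost 10 + 8 = 18.
Any cover uses at least 2 routes; among all covering selections none totals below 18.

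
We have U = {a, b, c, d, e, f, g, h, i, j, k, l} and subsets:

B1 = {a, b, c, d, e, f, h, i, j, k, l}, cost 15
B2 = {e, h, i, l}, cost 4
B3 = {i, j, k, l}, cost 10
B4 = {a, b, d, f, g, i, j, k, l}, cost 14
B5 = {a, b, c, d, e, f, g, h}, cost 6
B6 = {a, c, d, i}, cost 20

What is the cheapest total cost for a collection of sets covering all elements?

16

B3, B5 cover every element at cost 10 + 6 = 16.
Any cover uses at least 2 sets; among all covering selections none totals below 16.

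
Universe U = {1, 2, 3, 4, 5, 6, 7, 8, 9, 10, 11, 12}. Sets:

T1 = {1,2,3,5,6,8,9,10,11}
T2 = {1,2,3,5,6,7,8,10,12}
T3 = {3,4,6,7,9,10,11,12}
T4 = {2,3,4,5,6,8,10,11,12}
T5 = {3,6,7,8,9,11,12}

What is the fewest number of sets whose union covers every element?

T1, T3 together cover {1, 2, 3, 4, 5, 6, 7, 8, 9, 10, 11, 12} — every element.
No single set contains all 12 elements, so 2 is optimal.

2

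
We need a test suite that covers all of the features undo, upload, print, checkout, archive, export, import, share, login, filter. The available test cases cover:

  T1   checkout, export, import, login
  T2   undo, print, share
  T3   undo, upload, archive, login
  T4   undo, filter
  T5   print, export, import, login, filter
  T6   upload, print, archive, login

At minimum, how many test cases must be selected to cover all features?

T1, T2, T3, T4 together cover {undo, upload, print, checkout, archive, export, import, share, login, filter} — every feature.
No 3 of the 6 test cases cover everything (all 20 triples fall short), so 4 is minimum.

4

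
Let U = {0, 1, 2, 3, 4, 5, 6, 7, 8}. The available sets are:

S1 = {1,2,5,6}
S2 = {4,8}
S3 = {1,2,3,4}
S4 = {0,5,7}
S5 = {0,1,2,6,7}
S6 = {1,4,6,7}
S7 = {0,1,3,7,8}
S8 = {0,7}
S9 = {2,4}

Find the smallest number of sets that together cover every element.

S1, S2, S7 together cover {0, 1, 2, 3, 4, 5, 6, 7, 8} — every element.
No 2 of the 9 sets cover everything (all 36 pairs fall short), so 3 is minimum.

3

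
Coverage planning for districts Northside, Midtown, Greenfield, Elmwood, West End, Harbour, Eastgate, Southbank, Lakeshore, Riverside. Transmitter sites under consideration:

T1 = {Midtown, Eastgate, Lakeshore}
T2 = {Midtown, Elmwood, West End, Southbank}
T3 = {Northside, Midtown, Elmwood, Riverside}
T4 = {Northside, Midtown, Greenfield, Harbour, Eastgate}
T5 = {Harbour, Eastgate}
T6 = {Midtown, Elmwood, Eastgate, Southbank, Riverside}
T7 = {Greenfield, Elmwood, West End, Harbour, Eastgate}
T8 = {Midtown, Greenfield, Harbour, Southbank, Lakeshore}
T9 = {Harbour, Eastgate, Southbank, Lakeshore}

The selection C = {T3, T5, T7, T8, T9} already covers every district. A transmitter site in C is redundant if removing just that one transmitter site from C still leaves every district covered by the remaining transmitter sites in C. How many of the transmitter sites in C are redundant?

3

Drop T3: Northside, Riverside uncovered — not redundant.
Drop T5: the rest still cover every district — redundant.
Drop T7: West End uncovered — not redundant.
Drop T8: the rest still cover every district — redundant.
Drop T9: the rest still cover every district — redundant.
3 redundant: T5, T8, T9.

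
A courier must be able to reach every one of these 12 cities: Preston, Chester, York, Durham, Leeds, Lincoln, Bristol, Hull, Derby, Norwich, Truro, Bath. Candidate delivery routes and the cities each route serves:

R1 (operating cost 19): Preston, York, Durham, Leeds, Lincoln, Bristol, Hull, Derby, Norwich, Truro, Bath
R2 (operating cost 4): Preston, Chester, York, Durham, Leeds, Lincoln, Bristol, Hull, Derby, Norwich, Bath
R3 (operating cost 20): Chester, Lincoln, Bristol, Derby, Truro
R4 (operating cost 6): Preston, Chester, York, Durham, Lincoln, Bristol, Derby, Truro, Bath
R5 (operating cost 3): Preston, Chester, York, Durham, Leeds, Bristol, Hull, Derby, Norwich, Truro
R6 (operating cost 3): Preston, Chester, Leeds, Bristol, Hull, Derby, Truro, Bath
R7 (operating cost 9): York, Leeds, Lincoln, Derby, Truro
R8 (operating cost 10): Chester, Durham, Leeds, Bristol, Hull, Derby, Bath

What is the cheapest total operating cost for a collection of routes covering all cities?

7

R2, R5 cover every city at operating cost 4 + 3 = 7.
Any cover uses at least 2 routes; among all covering selections none totals below 7.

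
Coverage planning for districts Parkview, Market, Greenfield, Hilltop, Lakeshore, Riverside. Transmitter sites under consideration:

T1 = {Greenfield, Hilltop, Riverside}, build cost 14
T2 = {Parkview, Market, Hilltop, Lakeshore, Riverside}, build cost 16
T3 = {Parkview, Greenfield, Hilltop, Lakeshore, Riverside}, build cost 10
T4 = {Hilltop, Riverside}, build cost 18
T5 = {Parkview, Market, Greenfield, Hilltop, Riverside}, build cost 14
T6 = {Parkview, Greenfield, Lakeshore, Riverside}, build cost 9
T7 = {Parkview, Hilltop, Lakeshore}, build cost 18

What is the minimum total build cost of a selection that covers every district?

23

T5, T6 cover every district at build cost 14 + 9 = 23.
Any cover uses at least 2 transmitter sites; among all covering selections none totals below 23.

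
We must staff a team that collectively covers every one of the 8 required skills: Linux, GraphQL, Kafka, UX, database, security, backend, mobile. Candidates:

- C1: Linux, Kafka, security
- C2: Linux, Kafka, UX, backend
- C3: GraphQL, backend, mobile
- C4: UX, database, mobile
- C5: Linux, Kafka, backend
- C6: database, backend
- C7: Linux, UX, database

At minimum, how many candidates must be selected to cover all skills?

C1, C3, C4 together cover {Linux, GraphQL, Kafka, UX, database, security, backend, mobile} — every skill.
No 2 of the 7 candidates cover everything (all 21 pairs fall short), so 3 is minimum.

3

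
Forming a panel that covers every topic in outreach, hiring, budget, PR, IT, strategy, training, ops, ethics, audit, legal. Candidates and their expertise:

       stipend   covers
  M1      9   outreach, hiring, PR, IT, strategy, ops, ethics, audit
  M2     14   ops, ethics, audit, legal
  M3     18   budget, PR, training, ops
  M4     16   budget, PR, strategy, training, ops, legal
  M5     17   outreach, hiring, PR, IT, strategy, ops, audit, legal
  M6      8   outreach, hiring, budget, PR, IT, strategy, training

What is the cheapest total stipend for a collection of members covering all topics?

M2, M6 cover every topic at stipend 14 + 8 = 22.
Any cover uses at least 2 members; among all covering selections none totals below 22.
Greedy by coverage-per-stipend would pick M1, M6, M2 for 31 — worse than the optimum 22.

22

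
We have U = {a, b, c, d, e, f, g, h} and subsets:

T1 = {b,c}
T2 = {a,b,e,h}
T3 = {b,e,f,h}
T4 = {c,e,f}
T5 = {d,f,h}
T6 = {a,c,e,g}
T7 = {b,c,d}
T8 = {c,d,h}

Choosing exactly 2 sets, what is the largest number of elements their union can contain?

7

Choosing T3, T6 covers {a, b, c, e, f, g, h} — 7 elements.
No choice of 2 sets does better; here d is left uncovered.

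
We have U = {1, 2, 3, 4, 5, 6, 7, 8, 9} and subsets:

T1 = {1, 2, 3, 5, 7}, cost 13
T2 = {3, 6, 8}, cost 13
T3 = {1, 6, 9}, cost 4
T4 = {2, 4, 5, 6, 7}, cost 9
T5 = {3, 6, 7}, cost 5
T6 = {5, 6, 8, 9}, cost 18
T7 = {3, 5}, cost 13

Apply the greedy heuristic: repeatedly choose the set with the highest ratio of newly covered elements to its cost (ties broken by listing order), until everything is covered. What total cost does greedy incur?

31

Pick 1: T3 adds 3 new (1, 6, 9) at cost 4 (ratio 3/4).
Pick 2: T4 adds 4 new (2, 4, 5, 7) at cost 9 (ratio 4/9).
Pick 3: T5 adds 1 new (3) at cost 5 (ratio 1/5).
Pick 4: T2 adds 1 new (8) at cost 13 (ratio 1/13).
Greedy total cost: 4 + 9 + 5 + 13 = 31. (The true optimum is 26, so greedy overshoots here.)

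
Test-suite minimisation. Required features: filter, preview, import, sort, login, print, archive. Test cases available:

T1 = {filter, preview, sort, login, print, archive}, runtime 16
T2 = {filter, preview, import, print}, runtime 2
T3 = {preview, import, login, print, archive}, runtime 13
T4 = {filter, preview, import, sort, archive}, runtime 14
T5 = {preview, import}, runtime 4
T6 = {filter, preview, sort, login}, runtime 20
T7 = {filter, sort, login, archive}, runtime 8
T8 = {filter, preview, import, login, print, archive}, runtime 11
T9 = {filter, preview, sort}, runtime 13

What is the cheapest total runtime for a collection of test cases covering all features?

T2, T7 cover every feature at runtime 2 + 8 = 10.
Any cover uses at least 2 test cases; among all covering selections none totals below 10.

10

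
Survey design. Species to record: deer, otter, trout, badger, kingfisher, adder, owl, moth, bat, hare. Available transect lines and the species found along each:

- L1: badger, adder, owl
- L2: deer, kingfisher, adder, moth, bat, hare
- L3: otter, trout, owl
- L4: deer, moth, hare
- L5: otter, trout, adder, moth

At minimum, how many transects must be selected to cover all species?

3

L1, L2, L3 together cover {deer, otter, trout, badger, kingfisher, adder, owl, moth, bat, hare} — every species.
No 2 of the 5 transects cover everything (all 10 pairs fall short), so 3 is minimum.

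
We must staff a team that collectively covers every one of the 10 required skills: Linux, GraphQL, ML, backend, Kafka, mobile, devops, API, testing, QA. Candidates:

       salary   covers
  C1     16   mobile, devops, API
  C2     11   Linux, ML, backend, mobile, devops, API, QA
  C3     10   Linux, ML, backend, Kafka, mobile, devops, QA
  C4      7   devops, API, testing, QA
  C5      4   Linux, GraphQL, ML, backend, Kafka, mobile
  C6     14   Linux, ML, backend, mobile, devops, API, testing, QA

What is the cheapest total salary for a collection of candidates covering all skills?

11

C4, C5 cover every skill at salary 7 + 4 = 11.
Any cover uses at least 2 candidates; among all covering selections none totals below 11.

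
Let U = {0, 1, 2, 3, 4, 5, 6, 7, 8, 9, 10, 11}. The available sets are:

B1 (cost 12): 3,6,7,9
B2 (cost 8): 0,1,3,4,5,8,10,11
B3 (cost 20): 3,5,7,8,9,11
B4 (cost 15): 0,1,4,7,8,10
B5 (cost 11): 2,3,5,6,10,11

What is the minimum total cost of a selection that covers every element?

31

B1, B2, B5 cover every element at cost 12 + 8 + 11 = 31.
Any cover uses at least 3 sets; among all covering selections none totals below 31.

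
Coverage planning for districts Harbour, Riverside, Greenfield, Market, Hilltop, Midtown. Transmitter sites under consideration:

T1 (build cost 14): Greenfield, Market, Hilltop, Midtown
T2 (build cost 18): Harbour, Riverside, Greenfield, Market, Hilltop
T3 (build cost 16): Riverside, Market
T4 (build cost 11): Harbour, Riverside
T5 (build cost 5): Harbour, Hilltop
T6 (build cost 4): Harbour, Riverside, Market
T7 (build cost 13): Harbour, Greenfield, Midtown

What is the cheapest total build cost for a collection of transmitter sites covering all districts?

T1, T6 cover every district at build cost 14 + 4 = 18.
Any cover uses at least 2 transmitter sites; among all covering selections none totals below 18.

18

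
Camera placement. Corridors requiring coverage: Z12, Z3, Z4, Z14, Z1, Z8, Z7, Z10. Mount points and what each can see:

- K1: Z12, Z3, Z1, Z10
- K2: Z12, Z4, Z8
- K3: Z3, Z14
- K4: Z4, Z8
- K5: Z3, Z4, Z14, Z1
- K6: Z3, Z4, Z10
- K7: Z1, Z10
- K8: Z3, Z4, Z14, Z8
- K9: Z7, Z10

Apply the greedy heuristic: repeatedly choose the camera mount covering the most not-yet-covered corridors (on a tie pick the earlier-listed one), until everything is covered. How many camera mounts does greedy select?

3

Pick 1: K1 covers 4 new corridors (Z12, Z3, Z1, Z10).
Pick 2: K8 covers 3 new corridors (Z4, Z14, Z8).
Pick 3: K9 covers 1 new corridors (Z7).
Greedy uses 3 camera mounts.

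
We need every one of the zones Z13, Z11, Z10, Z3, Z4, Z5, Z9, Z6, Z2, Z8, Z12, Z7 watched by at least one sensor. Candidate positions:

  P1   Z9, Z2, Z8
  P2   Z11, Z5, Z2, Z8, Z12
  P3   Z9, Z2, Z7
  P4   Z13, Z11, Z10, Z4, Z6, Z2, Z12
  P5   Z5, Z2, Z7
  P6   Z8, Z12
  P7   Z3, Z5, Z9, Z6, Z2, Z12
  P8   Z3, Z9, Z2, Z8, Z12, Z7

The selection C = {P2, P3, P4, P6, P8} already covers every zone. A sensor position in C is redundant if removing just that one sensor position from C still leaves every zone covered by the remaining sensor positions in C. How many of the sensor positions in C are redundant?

2

Drop P2: Z5 uncovered — not redundant.
Drop P3: the rest still cover every zone — redundant.
Drop P4: Z13, Z10, Z4, Z6 uncovered — not redundant.
Drop P6: the rest still cover every zone — redundant.
Drop P8: Z3 uncovered — not redundant.
2 redundant: P3, P6.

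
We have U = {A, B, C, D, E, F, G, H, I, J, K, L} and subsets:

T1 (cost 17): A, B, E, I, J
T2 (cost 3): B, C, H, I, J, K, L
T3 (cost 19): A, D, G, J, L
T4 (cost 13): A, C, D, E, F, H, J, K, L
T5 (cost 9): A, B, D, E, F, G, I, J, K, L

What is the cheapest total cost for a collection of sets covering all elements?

T2, T5 cover every element at cost 3 + 9 = 12.
Any cover uses at least 2 sets; among all covering selections none totals below 12.

12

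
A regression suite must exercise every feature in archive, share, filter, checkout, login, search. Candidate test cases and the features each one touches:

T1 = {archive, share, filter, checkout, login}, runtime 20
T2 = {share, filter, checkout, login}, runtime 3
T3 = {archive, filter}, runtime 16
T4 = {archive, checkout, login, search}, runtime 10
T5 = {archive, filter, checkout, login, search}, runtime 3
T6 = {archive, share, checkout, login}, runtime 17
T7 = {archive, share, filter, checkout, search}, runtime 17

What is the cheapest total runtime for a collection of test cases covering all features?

6

T2, T5 cover every feature at runtime 3 + 3 = 6.
Any cover uses at least 2 test cases; among all covering selections none totals below 6.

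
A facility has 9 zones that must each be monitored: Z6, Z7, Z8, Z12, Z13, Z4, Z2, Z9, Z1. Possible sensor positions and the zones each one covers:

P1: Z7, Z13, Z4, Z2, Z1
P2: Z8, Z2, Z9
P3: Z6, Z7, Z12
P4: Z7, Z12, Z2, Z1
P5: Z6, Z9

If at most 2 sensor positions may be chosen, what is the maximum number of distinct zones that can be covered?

7

Choosing P1, P2 covers {Z7, Z8, Z13, Z4, Z2, Z9, Z1} — 7 zones.
No choice of 2 sensor positions does better; here Z6, Z12 are left uncovered.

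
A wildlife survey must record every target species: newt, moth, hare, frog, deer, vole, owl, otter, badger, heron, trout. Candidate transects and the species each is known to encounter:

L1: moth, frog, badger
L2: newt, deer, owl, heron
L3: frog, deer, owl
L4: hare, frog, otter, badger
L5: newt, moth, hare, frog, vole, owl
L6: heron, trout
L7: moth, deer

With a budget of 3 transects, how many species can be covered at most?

Choosing L2, L4, L5 covers {newt, moth, hare, frog, deer, vole, owl, otter, badger, heron} — 10 species.
No choice of 3 transects does better; here trout is left uncovered.

10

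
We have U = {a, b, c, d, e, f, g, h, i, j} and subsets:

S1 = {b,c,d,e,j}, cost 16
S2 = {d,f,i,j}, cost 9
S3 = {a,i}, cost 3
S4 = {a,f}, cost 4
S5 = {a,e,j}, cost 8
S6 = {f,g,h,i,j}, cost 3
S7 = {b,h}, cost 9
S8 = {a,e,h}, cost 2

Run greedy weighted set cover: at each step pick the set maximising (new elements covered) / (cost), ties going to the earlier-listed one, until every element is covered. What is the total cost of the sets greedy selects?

Pick 1: S6 adds 5 new (f, g, h, i, j) at cost 3 (ratio 5/3).
Pick 2: S8 adds 2 new (a, e) at cost 2 (ratio 2/2).
Pick 3: S1 adds 3 new (b, c, d) at cost 16 (ratio 3/16).
Greedy total cost: 3 + 2 + 16 = 21.

21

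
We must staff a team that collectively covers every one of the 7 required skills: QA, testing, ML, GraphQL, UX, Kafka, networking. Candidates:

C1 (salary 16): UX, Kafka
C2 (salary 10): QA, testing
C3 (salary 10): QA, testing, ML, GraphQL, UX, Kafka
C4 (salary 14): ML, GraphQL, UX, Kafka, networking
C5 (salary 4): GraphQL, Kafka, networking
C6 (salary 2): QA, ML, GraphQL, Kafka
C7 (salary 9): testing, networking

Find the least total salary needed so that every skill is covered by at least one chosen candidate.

14

C3, C5 cover every skill at salary 10 + 4 = 14.
Any cover uses at least 2 candidates; among all covering selections none totals below 14.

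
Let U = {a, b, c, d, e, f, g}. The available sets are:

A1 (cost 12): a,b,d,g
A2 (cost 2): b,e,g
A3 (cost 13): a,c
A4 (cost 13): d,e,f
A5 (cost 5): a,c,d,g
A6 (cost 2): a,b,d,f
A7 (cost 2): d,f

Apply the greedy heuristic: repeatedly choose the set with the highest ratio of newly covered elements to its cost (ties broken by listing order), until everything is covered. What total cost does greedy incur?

9

Pick 1: A6 adds 4 new (a, b, d, f) at cost 2 (ratio 4/2).
Pick 2: A2 adds 2 new (e, g) at cost 2 (ratio 2/2).
Pick 3: A5 adds 1 new (c) at cost 5 (ratio 1/5).
Greedy total cost: 2 + 2 + 5 = 9.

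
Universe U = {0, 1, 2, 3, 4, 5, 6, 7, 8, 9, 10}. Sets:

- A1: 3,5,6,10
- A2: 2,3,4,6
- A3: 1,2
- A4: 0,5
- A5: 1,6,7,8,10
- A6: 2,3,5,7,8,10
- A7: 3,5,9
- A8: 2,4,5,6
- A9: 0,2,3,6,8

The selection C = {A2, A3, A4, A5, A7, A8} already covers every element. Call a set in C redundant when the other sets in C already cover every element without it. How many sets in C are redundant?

Drop A2: the rest still cover every element — redundant.
Drop A3: the rest still cover every element — redundant.
Drop A4: 0 uncovered — not redundant.
Drop A5: 7, 8, 10 uncovered — not redundant.
Drop A7: 9 uncovered — not redundant.
Drop A8: the rest still cover every element — redundant.
3 redundant: A2, A3, A8.

3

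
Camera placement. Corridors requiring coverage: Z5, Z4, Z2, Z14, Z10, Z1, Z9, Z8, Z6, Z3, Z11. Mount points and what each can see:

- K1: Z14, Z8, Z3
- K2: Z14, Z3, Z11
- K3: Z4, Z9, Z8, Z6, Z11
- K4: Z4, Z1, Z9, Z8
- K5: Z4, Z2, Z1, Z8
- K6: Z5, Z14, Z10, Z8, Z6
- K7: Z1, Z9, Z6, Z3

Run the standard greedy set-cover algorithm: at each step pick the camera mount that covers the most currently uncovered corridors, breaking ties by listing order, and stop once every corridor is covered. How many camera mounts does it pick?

Pick 1: K3 covers 5 new corridors (Z4, Z9, Z8, Z6, Z11).
Pick 2: K6 covers 3 new corridors (Z5, Z14, Z10).
Pick 3: K5 covers 2 new corridors (Z2, Z1).
Pick 4: K1 covers 1 new corridors (Z3).
Greedy uses 4 camera mounts.

4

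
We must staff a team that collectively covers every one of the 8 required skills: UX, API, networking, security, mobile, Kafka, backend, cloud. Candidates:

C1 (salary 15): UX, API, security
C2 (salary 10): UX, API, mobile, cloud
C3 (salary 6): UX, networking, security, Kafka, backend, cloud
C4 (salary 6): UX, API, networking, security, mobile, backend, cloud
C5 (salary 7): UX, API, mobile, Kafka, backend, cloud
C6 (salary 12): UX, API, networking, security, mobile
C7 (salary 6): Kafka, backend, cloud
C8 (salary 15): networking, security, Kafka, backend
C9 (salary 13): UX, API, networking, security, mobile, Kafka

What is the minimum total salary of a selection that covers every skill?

12

C3, C4 cover every skill at salary 6 + 6 = 12.
Any cover uses at least 2 candidates; among all covering selections none totals below 12.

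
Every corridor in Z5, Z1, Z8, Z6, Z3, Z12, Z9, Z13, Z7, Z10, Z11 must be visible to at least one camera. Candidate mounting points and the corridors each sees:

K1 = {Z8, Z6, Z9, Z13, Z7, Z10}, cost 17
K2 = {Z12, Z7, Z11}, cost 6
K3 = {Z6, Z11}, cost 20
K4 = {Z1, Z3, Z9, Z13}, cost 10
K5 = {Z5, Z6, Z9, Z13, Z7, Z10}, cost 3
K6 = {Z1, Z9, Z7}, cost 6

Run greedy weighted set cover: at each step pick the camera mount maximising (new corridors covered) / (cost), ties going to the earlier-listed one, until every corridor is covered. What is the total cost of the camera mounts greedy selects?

36

Pick 1: K5 adds 6 new (Z5, Z6, Z9, Z13, Z7, Z10) at cost 3 (ratio 6/3).
Pick 2: K2 adds 2 new (Z12, Z11) at cost 6 (ratio 2/6).
Pick 3: K4 adds 2 new (Z1, Z3) at cost 10 (ratio 2/10).
Pick 4: K1 adds 1 new (Z8) at cost 17 (ratio 1/17).
Greedy total cost: 3 + 6 + 10 + 17 = 36.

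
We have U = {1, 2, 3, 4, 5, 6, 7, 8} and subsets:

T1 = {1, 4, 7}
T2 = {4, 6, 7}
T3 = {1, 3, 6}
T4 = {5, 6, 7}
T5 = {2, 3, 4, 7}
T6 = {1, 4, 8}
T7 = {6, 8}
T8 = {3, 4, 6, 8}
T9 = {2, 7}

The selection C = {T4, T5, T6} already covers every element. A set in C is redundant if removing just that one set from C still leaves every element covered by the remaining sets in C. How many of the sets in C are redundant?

Drop T4: 5, 6 uncovered — not redundant.
Drop T5: 2, 3 uncovered — not redundant.
Drop T6: 1, 8 uncovered — not redundant.
None of the sets in C is redundant.

0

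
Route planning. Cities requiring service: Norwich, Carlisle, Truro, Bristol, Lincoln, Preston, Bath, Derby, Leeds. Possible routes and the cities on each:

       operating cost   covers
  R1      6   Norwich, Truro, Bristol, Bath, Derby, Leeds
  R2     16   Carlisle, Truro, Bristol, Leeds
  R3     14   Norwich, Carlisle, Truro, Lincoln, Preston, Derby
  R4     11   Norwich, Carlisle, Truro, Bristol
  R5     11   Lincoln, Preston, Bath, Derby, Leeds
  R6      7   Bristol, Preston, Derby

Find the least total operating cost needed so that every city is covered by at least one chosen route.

R1, R3 cover every city at operating cost 6 + 14 = 20.
Any cover uses at least 2 routes; among all covering selections none totals below 20.

20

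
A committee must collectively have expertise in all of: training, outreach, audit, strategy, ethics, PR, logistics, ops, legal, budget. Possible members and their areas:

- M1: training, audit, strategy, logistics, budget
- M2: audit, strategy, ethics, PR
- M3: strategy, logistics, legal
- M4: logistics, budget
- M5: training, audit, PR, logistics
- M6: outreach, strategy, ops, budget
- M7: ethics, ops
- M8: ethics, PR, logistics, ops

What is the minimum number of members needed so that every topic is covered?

4

M1, M2, M3, M6 together cover {training, outreach, audit, strategy, ethics, PR, logistics, ops, legal, budget} — every topic.
No 3 of the 8 members cover everything (all 56 triples fall short), so 4 is minimum.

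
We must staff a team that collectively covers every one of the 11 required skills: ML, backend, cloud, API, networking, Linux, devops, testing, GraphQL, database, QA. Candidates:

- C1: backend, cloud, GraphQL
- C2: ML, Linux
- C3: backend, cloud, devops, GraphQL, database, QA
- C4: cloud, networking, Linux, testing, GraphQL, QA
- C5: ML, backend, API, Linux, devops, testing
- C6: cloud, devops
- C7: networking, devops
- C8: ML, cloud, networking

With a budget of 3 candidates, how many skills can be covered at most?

11

Choosing C3, C4, C5 covers {ML, backend, cloud, API, networking, Linux, devops, testing, GraphQL, database, QA} — 11 skills.
That is all 11 skills.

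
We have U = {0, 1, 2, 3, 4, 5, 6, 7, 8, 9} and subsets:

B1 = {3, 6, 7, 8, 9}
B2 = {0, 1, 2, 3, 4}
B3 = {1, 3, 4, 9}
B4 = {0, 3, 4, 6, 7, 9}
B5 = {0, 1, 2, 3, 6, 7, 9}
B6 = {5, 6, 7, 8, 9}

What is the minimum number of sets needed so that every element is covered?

2

B2, B6 together cover {0, 1, 2, 3, 4, 5, 6, 7, 8, 9} — every element.
No single set contains all 10 elements, so 2 is optimal.
Greedy (largest uncovered first) would take B5, B6, B2 — 3 sets — but 2 suffice.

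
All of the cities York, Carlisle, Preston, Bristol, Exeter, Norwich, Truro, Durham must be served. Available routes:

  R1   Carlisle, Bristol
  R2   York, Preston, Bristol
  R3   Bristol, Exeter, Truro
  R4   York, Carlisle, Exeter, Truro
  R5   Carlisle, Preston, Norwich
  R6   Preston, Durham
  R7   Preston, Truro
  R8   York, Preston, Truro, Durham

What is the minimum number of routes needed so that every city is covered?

R3, R5, R8 together cover {York, Carlisle, Preston, Bristol, Exeter, Norwich, Truro, Durham} — every city.
No 2 of the 8 routes cover everything (all 28 pairs fall short), so 3 is minimum.

3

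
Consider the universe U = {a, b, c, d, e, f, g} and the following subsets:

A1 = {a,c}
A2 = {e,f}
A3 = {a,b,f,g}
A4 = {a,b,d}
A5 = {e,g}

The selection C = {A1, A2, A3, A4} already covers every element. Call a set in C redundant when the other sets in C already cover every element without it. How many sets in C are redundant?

0

Drop A1: c uncovered — not redundant.
Drop A2: e uncovered — not redundant.
Drop A3: g uncovered — not redundant.
Drop A4: d uncovered — not redundant.
None of the sets in C is redundant.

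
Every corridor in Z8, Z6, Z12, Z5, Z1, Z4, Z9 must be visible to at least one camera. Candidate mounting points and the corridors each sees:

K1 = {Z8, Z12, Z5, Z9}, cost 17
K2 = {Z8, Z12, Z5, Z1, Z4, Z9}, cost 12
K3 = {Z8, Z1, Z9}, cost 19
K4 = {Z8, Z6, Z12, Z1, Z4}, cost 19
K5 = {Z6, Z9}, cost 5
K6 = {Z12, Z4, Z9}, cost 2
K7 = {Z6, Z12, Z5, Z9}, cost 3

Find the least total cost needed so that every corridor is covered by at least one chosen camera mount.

15

K2, K7 cover every corridor at cost 12 + 3 = 15.
Any cover uses at least 2 camera mounts; among all covering selections none totals below 15.
Greedy by coverage-per-cost would pick K6, K7, K2 for 17 — worse than the optimum 15.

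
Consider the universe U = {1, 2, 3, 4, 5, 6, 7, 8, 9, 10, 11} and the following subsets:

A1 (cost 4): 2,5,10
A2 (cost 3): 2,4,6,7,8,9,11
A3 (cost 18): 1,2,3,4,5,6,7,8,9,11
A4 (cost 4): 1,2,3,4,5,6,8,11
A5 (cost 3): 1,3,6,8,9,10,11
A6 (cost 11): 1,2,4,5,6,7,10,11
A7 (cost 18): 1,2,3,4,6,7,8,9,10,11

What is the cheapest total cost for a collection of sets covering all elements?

10

A1, A2, A5 cover every element at cost 4 + 3 + 3 = 10.
Any cover uses at least 2 sets; among all covering selections none totals below 10.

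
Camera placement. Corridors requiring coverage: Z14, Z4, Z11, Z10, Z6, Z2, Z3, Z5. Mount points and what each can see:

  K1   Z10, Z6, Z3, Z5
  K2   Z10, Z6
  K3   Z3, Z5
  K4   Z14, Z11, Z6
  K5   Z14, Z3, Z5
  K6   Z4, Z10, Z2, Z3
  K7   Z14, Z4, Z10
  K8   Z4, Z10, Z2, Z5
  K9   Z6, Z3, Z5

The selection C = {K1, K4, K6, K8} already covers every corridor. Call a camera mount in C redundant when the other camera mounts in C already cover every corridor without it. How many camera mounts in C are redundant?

3

Drop K1: the rest still cover every corridor — redundant.
Drop K4: Z14, Z11 uncovered — not redundant.
Drop K6: the rest still cover every corridor — redundant.
Drop K8: the rest still cover every corridor — redundant.
3 redundant: K1, K6, K8.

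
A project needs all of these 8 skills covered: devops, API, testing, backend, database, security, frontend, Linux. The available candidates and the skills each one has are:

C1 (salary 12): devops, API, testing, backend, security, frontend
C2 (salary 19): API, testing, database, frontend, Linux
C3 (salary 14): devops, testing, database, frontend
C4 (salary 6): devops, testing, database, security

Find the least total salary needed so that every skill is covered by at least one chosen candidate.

C1, C2 cover every skill at salary 12 + 19 = 31.
Any cover uses at least 2 candidates; among all covering selections none totals below 31.
Greedy by coverage-per-salary would pick C4, C1, C2 for 37 — worse than the optimum 31.

31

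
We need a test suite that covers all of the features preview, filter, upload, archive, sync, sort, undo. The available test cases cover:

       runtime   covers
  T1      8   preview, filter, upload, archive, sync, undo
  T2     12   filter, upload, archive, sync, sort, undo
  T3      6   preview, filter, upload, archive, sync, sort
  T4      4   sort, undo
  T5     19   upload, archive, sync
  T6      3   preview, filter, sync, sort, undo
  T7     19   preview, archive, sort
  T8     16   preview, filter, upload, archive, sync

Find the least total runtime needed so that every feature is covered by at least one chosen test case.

T3, T6 cover every feature at runtime 6 + 3 = 9.
Any cover uses at least 2 test cases; among all covering selections none totals below 9.

9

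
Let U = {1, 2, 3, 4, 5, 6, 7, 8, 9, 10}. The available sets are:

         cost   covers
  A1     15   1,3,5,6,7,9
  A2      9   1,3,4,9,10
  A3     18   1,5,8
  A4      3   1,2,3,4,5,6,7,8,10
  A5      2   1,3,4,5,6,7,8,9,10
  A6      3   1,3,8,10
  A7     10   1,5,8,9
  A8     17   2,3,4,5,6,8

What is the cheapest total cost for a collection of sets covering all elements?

A4, A5 cover every element at cost 3 + 2 = 5.
Any cover uses at least 2 sets; among all covering selections none totals below 5.

5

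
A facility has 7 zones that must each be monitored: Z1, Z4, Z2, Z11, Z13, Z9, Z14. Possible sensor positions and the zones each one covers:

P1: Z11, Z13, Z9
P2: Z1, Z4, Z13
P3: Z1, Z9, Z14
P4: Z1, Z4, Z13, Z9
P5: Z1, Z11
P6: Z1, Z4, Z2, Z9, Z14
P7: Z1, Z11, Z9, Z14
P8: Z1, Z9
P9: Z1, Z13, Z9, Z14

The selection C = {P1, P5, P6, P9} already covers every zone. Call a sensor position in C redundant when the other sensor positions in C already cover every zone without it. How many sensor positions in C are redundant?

Drop P1: the rest still cover every zone — redundant.
Drop P5: the rest still cover every zone — redundant.
Drop P6: Z4, Z2 uncovered — not redundant.
Drop P9: the rest still cover every zone — redundant.
3 redundant: P1, P5, P9.

3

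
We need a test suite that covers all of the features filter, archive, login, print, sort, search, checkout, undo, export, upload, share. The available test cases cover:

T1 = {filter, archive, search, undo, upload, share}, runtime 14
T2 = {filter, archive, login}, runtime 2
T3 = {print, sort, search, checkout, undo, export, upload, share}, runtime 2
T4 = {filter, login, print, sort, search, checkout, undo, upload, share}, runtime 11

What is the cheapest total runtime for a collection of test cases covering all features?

T2, T3 cover every feature at runtime 2 + 2 = 4.
Any cover uses at least 2 test cases; among all covering selections none totals below 4.

4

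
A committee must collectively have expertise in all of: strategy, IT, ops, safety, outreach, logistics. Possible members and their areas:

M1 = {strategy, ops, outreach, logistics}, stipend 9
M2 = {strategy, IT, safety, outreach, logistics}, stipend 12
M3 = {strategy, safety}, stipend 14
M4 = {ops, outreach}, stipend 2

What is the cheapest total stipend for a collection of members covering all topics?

14

M2, M4 cover every topic at stipend 12 + 2 = 14.
Any cover uses at least 2 members; among all covering selections none totals below 14.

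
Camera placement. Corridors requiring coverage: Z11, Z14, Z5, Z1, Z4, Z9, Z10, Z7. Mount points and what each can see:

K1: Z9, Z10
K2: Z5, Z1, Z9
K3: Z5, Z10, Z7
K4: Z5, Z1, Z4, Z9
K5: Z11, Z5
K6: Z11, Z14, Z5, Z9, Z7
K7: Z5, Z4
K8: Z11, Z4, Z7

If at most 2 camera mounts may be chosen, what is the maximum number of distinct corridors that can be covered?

Choosing K4, K6 covers {Z11, Z14, Z5, Z1, Z4, Z9, Z7} — 7 corridors.
No choice of 2 camera mounts does better; here Z10 is left uncovered.

7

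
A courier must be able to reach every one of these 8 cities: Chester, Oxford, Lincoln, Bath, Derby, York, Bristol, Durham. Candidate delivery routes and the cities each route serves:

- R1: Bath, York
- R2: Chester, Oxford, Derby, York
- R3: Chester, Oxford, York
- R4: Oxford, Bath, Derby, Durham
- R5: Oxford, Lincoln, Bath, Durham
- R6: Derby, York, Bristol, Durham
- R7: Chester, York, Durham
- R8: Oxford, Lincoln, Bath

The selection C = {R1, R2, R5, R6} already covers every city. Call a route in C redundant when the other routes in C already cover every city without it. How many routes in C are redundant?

Drop R1: the rest still cover every city — redundant.
Drop R2: Chester uncovered — not redundant.
Drop R5: Lincoln uncovered — not redundant.
Drop R6: Bristol uncovered — not redundant.
1 redundant: R1.

1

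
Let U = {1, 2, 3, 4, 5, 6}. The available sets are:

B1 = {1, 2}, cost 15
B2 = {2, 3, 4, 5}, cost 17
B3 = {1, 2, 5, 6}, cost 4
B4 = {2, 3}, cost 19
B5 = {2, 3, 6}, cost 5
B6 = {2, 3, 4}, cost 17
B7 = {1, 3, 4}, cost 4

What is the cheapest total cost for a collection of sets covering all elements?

B3, B7 cover every element at cost 4 + 4 = 8.
Any cover uses at least 2 sets; among all covering selections none totals below 8.

8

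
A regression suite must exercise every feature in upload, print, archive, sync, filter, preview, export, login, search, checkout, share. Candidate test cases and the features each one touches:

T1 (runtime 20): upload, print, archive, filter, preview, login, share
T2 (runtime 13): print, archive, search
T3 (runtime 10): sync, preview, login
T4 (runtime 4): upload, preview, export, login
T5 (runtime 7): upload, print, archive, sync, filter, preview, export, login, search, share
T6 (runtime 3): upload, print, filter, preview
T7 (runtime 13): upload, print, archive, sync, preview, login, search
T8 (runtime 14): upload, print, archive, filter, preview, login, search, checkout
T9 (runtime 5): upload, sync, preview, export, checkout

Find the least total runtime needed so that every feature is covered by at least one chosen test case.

T5, T9 cover every feature at runtime 7 + 5 = 12.
Any cover uses at least 2 test cases; among all covering selections none totals below 12.

12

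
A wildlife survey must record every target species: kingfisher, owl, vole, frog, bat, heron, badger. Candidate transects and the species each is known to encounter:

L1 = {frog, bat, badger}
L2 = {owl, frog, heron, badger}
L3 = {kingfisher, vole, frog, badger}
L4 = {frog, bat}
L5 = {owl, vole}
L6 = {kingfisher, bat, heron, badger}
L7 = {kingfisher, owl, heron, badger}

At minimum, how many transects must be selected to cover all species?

3

L1, L2, L3 together cover {kingfisher, owl, vole, frog, bat, heron, badger} — every species.
No 2 of the 7 transects cover everything (all 21 pairs fall short), so 3 is minimum.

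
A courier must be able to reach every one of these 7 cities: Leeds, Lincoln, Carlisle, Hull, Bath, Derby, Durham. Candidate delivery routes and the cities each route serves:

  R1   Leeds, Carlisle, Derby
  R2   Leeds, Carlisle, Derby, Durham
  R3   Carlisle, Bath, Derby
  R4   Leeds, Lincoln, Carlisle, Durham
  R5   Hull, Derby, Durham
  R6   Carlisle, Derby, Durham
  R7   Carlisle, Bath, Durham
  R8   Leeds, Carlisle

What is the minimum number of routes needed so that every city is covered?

R3, R4, R5 together cover {Leeds, Lincoln, Carlisle, Hull, Bath, Derby, Durham} — every city.
No 2 of the 8 routes cover everything (all 28 pairs fall short), so 3 is minimum.
Greedy (largest uncovered first) would take R2, R3, R4, R5 — 4 routes — but 3 suffice.

3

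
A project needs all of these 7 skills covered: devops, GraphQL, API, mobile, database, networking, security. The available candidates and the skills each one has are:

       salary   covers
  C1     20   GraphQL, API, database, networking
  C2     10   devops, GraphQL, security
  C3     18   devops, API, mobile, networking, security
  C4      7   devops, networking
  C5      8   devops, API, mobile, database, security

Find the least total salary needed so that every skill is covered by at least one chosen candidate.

25

C2, C4, C5 cover every skill at salary 10 + 7 + 8 = 25.
Any cover uses at least 2 candidates; among all covering selections none totals below 25.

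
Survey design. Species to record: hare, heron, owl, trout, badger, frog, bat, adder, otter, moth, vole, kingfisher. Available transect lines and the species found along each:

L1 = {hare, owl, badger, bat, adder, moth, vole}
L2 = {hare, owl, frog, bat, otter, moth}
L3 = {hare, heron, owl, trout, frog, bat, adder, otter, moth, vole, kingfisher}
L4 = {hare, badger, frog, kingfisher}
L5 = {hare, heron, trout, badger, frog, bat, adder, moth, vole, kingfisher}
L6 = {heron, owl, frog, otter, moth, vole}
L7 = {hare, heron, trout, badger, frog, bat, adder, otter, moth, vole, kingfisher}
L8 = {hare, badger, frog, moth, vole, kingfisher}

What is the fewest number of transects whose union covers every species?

L1, L3 together cover {hare, heron, owl, trout, badger, frog, bat, adder, otter, moth, vole, kingfisher} — every species.
No single transect contains all 12 species, so 2 is optimal.

2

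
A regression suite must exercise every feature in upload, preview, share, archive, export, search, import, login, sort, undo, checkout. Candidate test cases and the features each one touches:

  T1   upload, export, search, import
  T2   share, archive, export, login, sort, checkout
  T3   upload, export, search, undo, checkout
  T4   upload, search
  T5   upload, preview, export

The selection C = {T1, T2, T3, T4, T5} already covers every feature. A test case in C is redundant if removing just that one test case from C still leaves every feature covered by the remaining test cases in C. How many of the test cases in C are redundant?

Drop T1: import uncovered — not redundant.
Drop T2: share, archive, login, sort uncovered — not redundant.
Drop T3: undo uncovered — not redundant.
Drop T4: the rest still cover every feature — redundant.
Drop T5: preview uncovered — not redundant.
1 redundant: T4.

1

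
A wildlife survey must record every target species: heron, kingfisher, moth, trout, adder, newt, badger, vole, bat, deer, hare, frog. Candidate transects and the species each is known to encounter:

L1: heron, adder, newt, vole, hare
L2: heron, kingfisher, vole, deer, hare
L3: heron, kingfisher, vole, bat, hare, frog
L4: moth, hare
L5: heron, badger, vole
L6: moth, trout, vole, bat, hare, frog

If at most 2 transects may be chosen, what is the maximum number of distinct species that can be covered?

9

Choosing L1, L6 covers {heron, moth, trout, adder, newt, vole, bat, hare, frog} — 9 species.
No choice of 2 transects does better; here kingfisher, badger, deer are left uncovered.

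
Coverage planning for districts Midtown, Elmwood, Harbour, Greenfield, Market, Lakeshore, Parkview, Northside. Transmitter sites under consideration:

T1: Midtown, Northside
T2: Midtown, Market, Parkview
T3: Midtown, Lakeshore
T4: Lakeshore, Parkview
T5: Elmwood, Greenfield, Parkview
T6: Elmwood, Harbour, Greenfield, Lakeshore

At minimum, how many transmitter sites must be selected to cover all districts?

T1, T2, T6 together cover {Midtown, Elmwood, Harbour, Greenfield, Market, Lakeshore, Parkview, Northside} — every district.
No 2 of the 6 transmitter sites cover everything (all 15 pairs fall short), so 3 is minimum.

3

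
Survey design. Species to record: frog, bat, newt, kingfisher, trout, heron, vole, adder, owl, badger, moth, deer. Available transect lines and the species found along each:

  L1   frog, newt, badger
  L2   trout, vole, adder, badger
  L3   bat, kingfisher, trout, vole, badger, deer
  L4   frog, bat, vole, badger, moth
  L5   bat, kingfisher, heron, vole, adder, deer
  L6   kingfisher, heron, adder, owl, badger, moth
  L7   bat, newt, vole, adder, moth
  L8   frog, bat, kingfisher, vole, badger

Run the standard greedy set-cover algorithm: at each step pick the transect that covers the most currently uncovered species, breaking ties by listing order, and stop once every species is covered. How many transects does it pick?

3

Pick 1: L3 covers 6 new species (bat, kingfisher, trout, vole, badger, deer).
Pick 2: L6 covers 4 new species (heron, adder, owl, moth).
Pick 3: L1 covers 2 new species (frog, newt).
Greedy uses 3 transects.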